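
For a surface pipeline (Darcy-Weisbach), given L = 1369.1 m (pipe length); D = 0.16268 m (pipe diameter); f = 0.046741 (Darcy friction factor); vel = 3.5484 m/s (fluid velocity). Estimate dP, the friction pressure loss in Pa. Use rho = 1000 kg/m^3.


dP = f * (L/D) * (rho*vel^2/2) / 1000
dP = 0.046741 * (1369.1/0.16268) * (1000*3.5484^2/2) / 1000
dP = 2476.476 kPa
Convert: 2476.476 kPa * 1000.0 = 2.4765e+06 Pa
dP = 2.4765e+06 Pa


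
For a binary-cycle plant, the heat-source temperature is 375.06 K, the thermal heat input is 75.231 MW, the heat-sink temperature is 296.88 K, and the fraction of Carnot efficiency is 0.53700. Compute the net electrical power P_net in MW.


Step 1: eta = (1 - Tc/Th)*f = (1 - 296.88/375.06)*0.537 = 0.1119359
Step 2: P_net = eta * Q_in = 0.1119359 * 75.231 = 8.4210 MW
P_net = 8.4210 MW


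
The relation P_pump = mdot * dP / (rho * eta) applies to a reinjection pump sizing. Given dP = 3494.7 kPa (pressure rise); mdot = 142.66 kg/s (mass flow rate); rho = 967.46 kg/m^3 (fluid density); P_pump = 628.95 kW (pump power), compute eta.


eta = mdot * dP / (rho * P_pump)
eta = 142.66 * 3494.7 / (967.46 * 628.95)
eta = 0.81934


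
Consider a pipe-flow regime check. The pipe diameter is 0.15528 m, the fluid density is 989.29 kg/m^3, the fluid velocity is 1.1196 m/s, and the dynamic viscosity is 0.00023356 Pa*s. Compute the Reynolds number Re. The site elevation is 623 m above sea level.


Re = rho * vel * D / mu
Re = 989.29 * 1.1196 * 0.15528 / 0.00023356
Re = 7.3638e+05


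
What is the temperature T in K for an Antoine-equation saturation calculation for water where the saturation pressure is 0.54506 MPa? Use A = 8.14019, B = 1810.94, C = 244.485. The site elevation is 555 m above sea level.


T = B / (A - log10(P_sat * 760 / 0.101325)) - C
T = 1810.94 / (8.14019 - log10(0.54506 * 760 / 0.101325)) - 244.485
T = 155.4003 deg C
Convert to K: 155.4003 + 273.15 = 428.55 K
T = 428.55 K


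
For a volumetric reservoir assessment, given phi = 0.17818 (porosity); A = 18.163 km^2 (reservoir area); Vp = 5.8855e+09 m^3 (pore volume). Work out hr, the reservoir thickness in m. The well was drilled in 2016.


hr = Vp / (A * 1e6 * phi)
hr = 5.8855e+09 / (18.163 * 1e6 * 0.17818)
hr = 1818.6 m


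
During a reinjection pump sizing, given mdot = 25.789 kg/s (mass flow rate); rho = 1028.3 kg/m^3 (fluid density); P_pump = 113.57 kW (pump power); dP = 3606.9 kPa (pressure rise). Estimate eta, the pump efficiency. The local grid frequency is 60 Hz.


eta = mdot * dP / (rho * P_pump)
eta = 25.789 * 3606.9 / (1028.3 * 113.57)
eta = 0.79650


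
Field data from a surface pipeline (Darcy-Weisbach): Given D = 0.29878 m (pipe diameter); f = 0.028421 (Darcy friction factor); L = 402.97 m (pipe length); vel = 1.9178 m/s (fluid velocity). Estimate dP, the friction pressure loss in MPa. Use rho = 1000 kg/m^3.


dP = f * (L/D) * (rho*vel^2/2) / 1000
dP = 0.028421 * (402.97/0.29878) * (1000*1.9178^2/2) / 1000
dP = 70.49157 kPa
Convert: 70.49157 kPa * 0.001 = 0.070492 MPa
dP = 0.070492 MPa


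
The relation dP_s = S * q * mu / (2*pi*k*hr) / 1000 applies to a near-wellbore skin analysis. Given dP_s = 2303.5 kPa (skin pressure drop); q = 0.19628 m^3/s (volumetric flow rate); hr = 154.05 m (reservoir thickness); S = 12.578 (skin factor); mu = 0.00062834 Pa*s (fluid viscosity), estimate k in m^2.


k = S*q*mu / (2*pi*dP_s*1000*hr)
k = 12.578*0.19628*0.00062834 / (2*pi*2303.5*1000*154.05)
k = 6.9575e-13 m^2


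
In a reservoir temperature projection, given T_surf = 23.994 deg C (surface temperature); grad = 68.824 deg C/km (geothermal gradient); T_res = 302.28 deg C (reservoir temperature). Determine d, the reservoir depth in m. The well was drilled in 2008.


d = (T_res - T_surf) / grad * 1000
d = (302.28 - 23.994) / 68.824 * 1000
d = 4043.4 m


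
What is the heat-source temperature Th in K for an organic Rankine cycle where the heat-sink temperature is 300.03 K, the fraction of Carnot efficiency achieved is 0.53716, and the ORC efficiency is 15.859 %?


Th = Tc / (1 - (eta_orc/100)/f)
Th = 300.03 / (1 - (15.859/100)/0.53716)
Th = 425.72 K


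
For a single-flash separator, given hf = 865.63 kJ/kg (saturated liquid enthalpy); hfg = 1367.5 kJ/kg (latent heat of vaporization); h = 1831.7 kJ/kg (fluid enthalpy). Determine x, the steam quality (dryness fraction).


x = (h - hf) / hfg
x = (1831.7 - 865.63) / 1367.5
x = 0.70645


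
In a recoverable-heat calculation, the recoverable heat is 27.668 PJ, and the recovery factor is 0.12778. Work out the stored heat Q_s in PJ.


Q_s = Q_rec / RF
Q_s = 27.668 / 0.12778
Q_s = 216.53 PJ


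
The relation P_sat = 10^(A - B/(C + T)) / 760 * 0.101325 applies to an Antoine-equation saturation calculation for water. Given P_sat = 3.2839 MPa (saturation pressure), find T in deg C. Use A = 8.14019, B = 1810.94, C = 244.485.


T = B / (A - log10(P_sat * 760 / 0.101325)) - C
T = 1810.94 / (8.14019 - log10(3.2839 * 760 / 0.101325)) - 244.485
T = 238.60 deg C


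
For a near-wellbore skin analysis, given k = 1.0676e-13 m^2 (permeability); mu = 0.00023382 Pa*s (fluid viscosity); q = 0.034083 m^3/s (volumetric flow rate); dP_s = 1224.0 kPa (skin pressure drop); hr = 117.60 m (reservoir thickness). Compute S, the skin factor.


S = dP_s * 1000 * 2*pi*k*hr / (q*mu)
S = 1224.0 * 1000 * 2*pi*1.0676e-13*117.60 / (0.034083*0.00023382)
S = 12.116


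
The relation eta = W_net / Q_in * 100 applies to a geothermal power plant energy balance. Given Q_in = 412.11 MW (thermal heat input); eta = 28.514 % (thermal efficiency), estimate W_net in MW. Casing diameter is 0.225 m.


W_net = eta / 100 * Q_in
W_net = 28.514 / 100 * 412.11
W_net = 117.51 MW


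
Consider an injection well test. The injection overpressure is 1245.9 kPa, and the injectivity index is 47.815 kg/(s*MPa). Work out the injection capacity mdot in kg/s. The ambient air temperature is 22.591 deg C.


mdot = II * dP / 1000
mdot = 47.815 * 1245.9 / 1000
mdot = 59.573 kg/s


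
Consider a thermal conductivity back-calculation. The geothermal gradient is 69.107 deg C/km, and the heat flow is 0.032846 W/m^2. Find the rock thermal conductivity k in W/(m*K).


k = q / (grad / 1000)
k = 0.032846 / (69.107 / 1000)
k = 0.47529 W/(m*K)


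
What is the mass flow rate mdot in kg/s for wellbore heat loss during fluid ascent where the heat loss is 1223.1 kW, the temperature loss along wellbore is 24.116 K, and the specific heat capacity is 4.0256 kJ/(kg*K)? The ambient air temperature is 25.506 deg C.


mdot = Q_loss / (cp * dT)
mdot = 1223.1 / (4.0256 * 24.116)
mdot = 12.599 kg/s


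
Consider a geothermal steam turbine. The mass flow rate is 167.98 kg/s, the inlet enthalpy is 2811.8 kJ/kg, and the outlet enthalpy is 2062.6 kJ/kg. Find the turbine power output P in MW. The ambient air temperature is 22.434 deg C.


P = mdot * (h_in - h_out) / 1000
P = 167.98 * (2811.8 - 2062.6) / 1000
P = 125.85 MW


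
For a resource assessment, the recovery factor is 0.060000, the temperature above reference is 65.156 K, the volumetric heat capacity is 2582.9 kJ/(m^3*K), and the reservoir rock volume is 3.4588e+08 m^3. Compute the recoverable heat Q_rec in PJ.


Step 1: Q_s = Vr*rhoc*dT/1e12 = 3.4588e+08*2582.9*65.156/1e12 = 58.20864 PJ
Step 2: Q_rec = Q_s * RF = 58.20864 * 0.06 = 3.4925 PJ
Q_rec = 3.4925 PJ


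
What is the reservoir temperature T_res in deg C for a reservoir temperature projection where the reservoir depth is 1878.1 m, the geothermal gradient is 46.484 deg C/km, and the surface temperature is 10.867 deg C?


T_res = T_surf + grad * d / 1000
T_res = 10.867 + 46.484 * 1878.1 / 1000
T_res = 98.169 deg C


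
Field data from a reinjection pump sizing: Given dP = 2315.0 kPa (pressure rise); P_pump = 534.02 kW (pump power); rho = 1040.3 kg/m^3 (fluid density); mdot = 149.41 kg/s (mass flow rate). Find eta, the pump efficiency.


eta = mdot * dP / (rho * P_pump)
eta = 149.41 * 2315.0 / (1040.3 * 534.02)
eta = 0.62261


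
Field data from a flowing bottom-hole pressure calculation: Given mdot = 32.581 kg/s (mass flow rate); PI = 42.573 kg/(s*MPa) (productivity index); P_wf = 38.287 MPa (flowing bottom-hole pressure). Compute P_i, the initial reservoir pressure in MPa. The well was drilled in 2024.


P_i = P_wf + mdot / PI
P_i = 38.287 + 32.581 / 42.573
P_i = 39.052 MPa


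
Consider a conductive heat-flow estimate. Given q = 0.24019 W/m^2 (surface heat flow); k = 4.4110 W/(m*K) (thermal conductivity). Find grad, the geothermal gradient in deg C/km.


grad = q * 1000 / k
grad = 0.24019 * 1000 / 4.4110
grad = 54.453 deg C/km


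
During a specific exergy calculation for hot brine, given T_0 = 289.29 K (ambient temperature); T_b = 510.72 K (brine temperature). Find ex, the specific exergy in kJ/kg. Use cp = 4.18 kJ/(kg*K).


ex = cp * ((T_b - T_0) - T_0 * ln(T_b/T_0))
ex = 4.18 * ((510.72 - 289.29) - 289.29 * ln(510.72/289.29))
ex = 238.26 kJ/kg


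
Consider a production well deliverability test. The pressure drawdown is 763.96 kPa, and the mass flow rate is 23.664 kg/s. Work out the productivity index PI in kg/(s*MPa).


PI = mdot * 1000 / dP
PI = 23.664 * 1000 / 763.96
PI = 30.975 kg/(s*MPa)


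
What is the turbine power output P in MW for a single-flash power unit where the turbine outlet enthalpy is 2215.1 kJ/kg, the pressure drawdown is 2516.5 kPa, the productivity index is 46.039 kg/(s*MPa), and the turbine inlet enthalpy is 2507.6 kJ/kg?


Step 1: mdot = PI * dP / 1000 = 46.039 * 2516.5 / 1000 = 115.8571 kg/s
Step 2: P = mdot*(h_in - h_out)/1000 = 115.8571*(2507.6 - 2215.1)/1000 = 33.888 MW
P = 33.888 MW


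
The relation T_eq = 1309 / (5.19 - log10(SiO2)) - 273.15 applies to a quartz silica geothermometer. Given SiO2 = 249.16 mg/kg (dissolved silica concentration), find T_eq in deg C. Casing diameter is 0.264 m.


T_eq = 1309 / (5.19 - log10(SiO2)) - 273.15
T_eq = 1309 / (5.19 - log10(249.16)) - 273.15
T_eq = 195.43 deg C


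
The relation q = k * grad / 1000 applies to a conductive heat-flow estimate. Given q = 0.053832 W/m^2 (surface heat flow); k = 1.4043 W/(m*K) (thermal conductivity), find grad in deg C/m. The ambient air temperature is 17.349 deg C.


grad = q * 1000 / k
grad = 0.053832 * 1000 / 1.4043
grad = 38.33369 deg C/km
Convert: 38.33369 deg C/km * 0.001 = 0.038334 deg C/m
grad = 0.038334 deg C/m


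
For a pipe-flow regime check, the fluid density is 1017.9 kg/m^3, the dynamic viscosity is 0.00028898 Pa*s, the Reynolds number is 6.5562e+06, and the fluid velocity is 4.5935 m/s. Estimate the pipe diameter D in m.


D = Re * mu / (rho * vel)
D = 6.5562e+06 * 0.00028898 / (1017.9 * 4.5935)
D = 0.40520 m


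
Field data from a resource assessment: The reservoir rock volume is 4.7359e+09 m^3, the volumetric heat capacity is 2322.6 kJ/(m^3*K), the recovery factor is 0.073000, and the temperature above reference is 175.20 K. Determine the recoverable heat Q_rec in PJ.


Step 1: Q_s = Vr*rhoc*dT/1e12 = 4.7359e+09*2322.6*175.2/1e12 = 1927.130 PJ
Step 2: Q_rec = Q_s * RF = 1927.130 * 0.073 = 140.68 PJ
Q_rec = 140.68 PJ


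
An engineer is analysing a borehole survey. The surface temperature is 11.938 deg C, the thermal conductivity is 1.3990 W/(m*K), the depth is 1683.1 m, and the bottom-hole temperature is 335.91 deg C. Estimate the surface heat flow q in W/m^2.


Step 1: grad = (T_d - T_surf)/d * 1000 = (335.91 - 11.938)/1683.1 * 1000 = 192.4853 deg C/km
Step 2: q = k * grad / 1000 = 1.399 * 192.4853 / 1000 = 0.26929 W/m^2
q = 0.26929 W/m^2


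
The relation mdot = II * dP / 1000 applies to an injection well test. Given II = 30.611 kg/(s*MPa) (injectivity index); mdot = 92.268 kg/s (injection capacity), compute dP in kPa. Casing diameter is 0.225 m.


dP = mdot * 1000 / II
dP = 92.268 * 1000 / 30.611
dP = 3014.2 kPa


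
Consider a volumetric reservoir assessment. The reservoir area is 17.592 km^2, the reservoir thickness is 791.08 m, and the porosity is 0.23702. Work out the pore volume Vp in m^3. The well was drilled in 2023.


Vp = A * 1e6 * hr * phi
Vp = 17.592 * 1e6 * 791.08 * 0.23702
Vp = 3.2985e+09 m^3


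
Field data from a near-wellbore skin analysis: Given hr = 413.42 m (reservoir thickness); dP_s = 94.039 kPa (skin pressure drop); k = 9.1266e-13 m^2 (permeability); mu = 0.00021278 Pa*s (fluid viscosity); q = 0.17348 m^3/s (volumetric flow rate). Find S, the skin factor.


S = dP_s * 1000 * 2*pi*k*hr / (q*mu)
S = 94.039 * 1000 * 2*pi*9.1266e-13*413.42 / (0.17348*0.00021278)
S = 6.0396


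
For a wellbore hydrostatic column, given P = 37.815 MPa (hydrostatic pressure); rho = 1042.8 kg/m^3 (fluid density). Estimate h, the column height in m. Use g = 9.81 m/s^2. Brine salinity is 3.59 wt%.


h = P * 1e6 / (g * rho)
h = 37.815 * 1e6 / (9.81 * 1042.8)
h = 3696.5 m


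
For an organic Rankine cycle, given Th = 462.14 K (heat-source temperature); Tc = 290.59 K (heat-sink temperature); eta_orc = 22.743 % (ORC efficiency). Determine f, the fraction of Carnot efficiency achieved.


f = (eta_orc/100) / (1 - Tc/Th)
f = (22.743/100) / (1 - 290.59/462.14)
f = 0.61268


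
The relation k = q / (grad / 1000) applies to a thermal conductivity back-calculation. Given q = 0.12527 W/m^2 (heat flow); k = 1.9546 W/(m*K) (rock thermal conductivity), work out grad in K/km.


grad = q / k * 1000
grad = 0.12527 / 1.9546 * 1000
grad = 64.08984 deg C/km
Convert: 64.08984 deg C/km * 1.0 = 64.090 K/km
grad = 64.090 K/km


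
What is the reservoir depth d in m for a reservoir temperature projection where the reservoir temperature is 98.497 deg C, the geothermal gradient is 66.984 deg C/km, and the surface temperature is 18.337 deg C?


d = (T_res - T_surf) / grad * 1000
d = (98.497 - 18.337) / 66.984 * 1000
d = 1196.7 m


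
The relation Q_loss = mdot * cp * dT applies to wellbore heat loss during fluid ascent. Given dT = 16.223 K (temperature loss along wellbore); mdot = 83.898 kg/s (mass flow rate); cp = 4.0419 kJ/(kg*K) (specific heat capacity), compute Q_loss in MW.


Q_loss = mdot * cp * dT
Q_loss = 83.898 * 4.0419 * 16.223
Q_loss = 5501.338 kW
Convert: 5501.338 kW * 0.001 = 5.5013 MW
Q_loss = 5.5013 MW


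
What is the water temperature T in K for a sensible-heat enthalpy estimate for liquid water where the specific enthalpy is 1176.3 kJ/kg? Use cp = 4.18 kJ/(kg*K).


T = h / cp
T = 1176.3 / 4.18
T = 281.4115 deg C
Convert to K: 281.4115 + 273.15 = 554.56 K
T = 554.56 K


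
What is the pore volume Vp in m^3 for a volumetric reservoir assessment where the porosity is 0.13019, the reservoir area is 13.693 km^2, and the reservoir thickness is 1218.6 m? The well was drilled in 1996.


Vp = A * 1e6 * hr * phi
Vp = 13.693 * 1e6 * 1218.6 * 0.13019
Vp = 2.1724e+09 m^3


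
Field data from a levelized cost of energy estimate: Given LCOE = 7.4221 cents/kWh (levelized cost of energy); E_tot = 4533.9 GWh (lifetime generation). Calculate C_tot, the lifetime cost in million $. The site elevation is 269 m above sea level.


C_tot = LCOE / 100 * E_tot
C_tot = 7.4221 / 100 * 4533.9
C_tot = 336.51 million $


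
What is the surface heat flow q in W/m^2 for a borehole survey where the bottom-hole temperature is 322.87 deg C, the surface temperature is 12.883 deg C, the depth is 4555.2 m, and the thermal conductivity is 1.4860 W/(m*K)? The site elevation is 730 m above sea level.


Step 1: grad = (T_d - T_surf)/d * 1000 = (322.87 - 12.883)/4555.2 * 1000 = 68.05124 deg C/km
Step 2: q = k * grad / 1000 = 1.486 * 68.05124 / 1000 = 0.10112 W/m^2
q = 0.10112 W/m^2


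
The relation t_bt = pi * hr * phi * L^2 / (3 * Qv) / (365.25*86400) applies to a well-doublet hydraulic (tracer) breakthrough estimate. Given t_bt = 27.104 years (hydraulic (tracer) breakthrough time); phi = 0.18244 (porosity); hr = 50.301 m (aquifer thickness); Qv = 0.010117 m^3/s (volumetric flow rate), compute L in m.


L = sqrt(t_bt*365.25*86400*3*Qv / (pi*hr*phi))
L = sqrt(27.104*365.25*86400*3*0.010117 / (pi*50.301*0.18244))
L = 948.93 m


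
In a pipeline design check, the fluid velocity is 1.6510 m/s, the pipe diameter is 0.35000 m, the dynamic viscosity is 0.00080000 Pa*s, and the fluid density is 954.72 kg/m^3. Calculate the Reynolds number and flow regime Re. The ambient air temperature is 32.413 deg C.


Step 1: Re = rho*vel*D/mu = 954.72*1.651*0.35/0.0008 = 6.8961e+05
Step 2: Re = 6.8961e+05 > 4000, so flow is turbulent.
Re = 6.8961e+05 (turbulent)


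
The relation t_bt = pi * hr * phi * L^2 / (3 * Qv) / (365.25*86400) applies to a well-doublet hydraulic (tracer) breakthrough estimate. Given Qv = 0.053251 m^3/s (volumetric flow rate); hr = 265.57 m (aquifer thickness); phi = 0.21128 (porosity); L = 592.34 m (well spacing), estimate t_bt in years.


t_bt = pi * hr * phi * L^2 / (3 * Qv) / (365.25*86400)
t_bt = pi * 265.57 * 0.21128 * 592.34^2 / (3 * 0.053251) / (365.25*86400)
t_bt = 12.268 years


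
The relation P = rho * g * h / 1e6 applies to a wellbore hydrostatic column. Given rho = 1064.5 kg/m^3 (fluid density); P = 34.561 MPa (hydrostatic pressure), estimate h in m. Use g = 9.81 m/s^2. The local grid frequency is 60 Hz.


h = P * 1e6 / (g * rho)
h = 34.561 * 1e6 / (9.81 * 1064.5)
h = 3309.6 m


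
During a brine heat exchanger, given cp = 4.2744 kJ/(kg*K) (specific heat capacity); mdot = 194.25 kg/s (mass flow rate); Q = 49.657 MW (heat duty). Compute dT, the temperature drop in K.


dT = Q * 1000 / (mdot * cp)
dT = 49.657 * 1000 / (194.25 * 4.2744)
dT = 59.806 K


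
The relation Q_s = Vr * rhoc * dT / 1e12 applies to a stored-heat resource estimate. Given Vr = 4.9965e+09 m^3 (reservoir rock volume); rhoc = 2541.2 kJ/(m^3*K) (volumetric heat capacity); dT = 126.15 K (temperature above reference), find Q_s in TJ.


Q_s = Vr * rhoc * dT / 1e12
Q_s = 4.9965e+09 * 2541.2 * 126.15 / 1e12
Q_s = 1601.740 PJ
Convert: 1601.740 PJ * 1000.0 = 1.6017e+06 TJ
Q_s = 1.6017e+06 TJ


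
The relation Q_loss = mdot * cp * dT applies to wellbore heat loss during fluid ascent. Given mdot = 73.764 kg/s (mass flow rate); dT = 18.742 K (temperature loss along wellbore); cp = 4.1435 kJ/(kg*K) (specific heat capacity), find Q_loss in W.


Q_loss = mdot * cp * dT
Q_loss = 73.764 * 4.1435 * 18.742
Q_loss = 5728.326 kW
Convert: 5728.326 kW * 1000.0 = 5.7283e+06 W
Q_loss = 5.7283e+06 W


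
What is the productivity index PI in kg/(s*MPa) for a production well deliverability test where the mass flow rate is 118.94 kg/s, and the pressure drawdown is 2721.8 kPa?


PI = mdot * 1000 / dP
PI = 118.94 * 1000 / 2721.8
PI = 43.699 kg/(s*MPa)


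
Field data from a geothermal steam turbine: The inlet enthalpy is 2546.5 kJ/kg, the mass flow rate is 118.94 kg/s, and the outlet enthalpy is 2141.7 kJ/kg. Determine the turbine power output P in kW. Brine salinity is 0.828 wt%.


P = mdot * (h_in - h_out) / 1000
P = 118.94 * (2546.5 - 2141.7) / 1000
P = 48.14691 MW
Convert: 48.14691 MW * 1000.0 = 48147 kW
P = 48147 kW


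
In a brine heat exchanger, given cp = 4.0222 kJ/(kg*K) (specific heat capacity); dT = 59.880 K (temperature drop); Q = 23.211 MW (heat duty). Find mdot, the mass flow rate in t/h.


mdot = Q * 1000 / (cp * dT)
mdot = 23.211 * 1000 / (4.0222 * 59.880)
mdot = 96.37145 kg/s
Convert: 96.37145 kg/s * 3.6 = 346.94 t/h
mdot = 346.94 t/h


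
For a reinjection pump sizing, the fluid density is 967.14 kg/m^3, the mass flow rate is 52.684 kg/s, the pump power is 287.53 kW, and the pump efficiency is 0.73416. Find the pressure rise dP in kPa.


dP = P_pump * rho * eta / mdot
dP = 287.53 * 967.14 * 0.73416 / 52.684
dP = 3875.1 kPa


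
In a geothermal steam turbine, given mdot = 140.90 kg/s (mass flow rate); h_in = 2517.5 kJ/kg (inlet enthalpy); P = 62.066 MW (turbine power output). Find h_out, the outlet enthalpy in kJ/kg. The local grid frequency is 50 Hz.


h_out = h_in - P * 1000 / mdot
h_out = 2517.5 - 62.066 * 1000 / 140.90
h_out = 2077.0 kJ/kg


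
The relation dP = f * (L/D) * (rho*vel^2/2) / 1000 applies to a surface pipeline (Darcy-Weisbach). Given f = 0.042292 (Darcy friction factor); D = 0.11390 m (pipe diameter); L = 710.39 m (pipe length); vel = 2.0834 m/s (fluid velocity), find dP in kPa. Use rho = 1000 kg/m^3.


dP = f * (L/D) * (rho*vel^2/2) / 1000
dP = 0.042292 * (710.39/0.11390) * (1000*2.0834^2/2) / 1000
dP = 572.46 kPa


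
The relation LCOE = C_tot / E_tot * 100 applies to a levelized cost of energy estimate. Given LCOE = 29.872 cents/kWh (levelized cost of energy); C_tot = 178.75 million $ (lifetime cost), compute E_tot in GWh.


E_tot = C_tot / LCOE * 100
E_tot = 178.75 / 29.872 * 100
E_tot = 598.39 GWh


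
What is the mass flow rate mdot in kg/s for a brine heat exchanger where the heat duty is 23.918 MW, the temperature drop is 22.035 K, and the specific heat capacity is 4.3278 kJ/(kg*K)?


mdot = Q * 1000 / (cp * dT)
mdot = 23.918 * 1000 / (4.3278 * 22.035)
mdot = 250.81 kg/s


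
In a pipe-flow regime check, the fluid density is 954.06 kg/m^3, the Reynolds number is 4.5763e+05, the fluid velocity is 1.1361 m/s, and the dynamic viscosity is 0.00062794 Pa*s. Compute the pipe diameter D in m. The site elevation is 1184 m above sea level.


D = Re * mu / (rho * vel)
D = 4.5763e+05 * 0.00062794 / (954.06 * 1.1361)
D = 0.26512 m


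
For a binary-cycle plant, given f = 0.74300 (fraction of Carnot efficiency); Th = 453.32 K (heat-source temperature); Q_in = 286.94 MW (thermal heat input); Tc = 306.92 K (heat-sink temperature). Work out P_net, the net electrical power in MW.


Step 1: eta = (1 - Tc/Th)*f = (1 - 306.92/453.32)*0.743 = 0.2399524
Step 2: P_net = eta * Q_in = 0.2399524 * 286.94 = 68.852 MW
P_net = 68.852 MW


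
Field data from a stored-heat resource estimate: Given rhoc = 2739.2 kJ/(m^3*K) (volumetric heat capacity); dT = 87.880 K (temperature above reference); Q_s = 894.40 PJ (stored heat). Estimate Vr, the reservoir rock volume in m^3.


Vr = Q_s * 1e12 / (rhoc * dT)
Vr = 894.40 * 1e12 / (2739.2 * 87.880)
Vr = 3.7155e+09 m^3


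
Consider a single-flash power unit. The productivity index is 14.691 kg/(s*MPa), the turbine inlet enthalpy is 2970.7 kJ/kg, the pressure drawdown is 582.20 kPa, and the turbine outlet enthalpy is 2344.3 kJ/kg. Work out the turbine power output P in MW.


Step 1: mdot = PI * dP / 1000 = 14.691 * 582.2 / 1000 = 8.553100 kg/s
Step 2: P = mdot*(h_in - h_out)/1000 = 8.553100*(2970.7 - 2344.3)/1000 = 5.3577 MW
P = 5.3577 MW


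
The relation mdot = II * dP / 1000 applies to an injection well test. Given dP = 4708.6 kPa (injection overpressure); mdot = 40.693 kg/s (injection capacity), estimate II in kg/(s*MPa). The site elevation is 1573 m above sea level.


II = mdot * 1000 / dP
II = 40.693 * 1000 / 4708.6
II = 8.6423 kg/(s*MPa)


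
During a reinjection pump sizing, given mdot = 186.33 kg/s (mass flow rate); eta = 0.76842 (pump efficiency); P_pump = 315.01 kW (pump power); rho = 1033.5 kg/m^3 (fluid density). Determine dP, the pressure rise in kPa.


dP = P_pump * rho * eta / mdot
dP = 315.01 * 1033.5 * 0.76842 / 186.33
dP = 1342.6 kPa


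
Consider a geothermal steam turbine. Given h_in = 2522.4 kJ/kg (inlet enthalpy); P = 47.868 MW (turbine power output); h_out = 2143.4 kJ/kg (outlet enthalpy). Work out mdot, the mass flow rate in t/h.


mdot = P * 1000 / (h_in - h_out)
mdot = 47.868 * 1000 / (2522.4 - 2143.4)
mdot = 126.3008 kg/s
Convert: 126.3008 kg/s * 3.6 = 454.68 t/h
mdot = 454.68 t/h


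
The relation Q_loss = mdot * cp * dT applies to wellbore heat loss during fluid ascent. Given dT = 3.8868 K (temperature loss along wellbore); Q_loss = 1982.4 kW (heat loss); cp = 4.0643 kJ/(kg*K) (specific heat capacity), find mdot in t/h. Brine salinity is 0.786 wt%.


mdot = Q_loss / (cp * dT)
mdot = 1982.4 / (4.0643 * 3.8868)
mdot = 125.4912 kg/s
Convert: 125.4912 kg/s * 3.6 = 451.77 t/h
mdot = 451.77 t/h


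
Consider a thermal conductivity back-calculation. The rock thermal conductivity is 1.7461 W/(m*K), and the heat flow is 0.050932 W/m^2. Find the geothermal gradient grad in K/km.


grad = q / k * 1000
grad = 0.050932 / 1.7461 * 1000
grad = 29.16901 deg C/km
Convert: 29.16901 deg C/km * 1.0 = 29.169 K/km
grad = 29.169 K/km


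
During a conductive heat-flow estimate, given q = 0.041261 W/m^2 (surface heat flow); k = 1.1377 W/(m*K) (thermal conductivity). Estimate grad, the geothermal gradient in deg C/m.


grad = q * 1000 / k
grad = 0.041261 * 1000 / 1.1377
grad = 36.26703 deg C/km
Convert: 36.26703 deg C/km * 0.001 = 0.036267 deg C/m
grad = 0.036267 deg C/m


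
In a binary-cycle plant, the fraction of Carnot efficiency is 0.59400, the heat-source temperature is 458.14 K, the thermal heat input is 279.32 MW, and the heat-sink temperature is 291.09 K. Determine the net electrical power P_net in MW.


Step 1: eta = (1 - Tc/Th)*f = (1 - 291.09/458.14)*0.594 = 0.2165882
Step 2: P_net = eta * Q_in = 0.2165882 * 279.32 = 60.497 MW
P_net = 60.497 MW


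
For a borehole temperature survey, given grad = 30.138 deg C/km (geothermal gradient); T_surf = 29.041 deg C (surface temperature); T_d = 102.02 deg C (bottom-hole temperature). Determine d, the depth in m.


d = (T_d - T_surf) / grad * 1000
d = (102.02 - 29.041) / 30.138 * 1000
d = 2421.5 m


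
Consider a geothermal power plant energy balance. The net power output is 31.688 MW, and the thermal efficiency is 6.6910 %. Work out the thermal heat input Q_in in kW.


Q_in = W_net / (eta / 100)
Q_in = 31.688 / (6.6910 / 100)
Q_in = 473.5914 MW
Convert: 473.5914 MW * 1000.0 = 4.7359e+05 kW
Q_in = 4.7359e+05 kW


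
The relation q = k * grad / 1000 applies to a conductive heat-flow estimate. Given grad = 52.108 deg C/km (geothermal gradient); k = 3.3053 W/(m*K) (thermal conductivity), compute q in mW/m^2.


q = k * grad / 1000
q = 3.3053 * 52.108 / 1000
q = 0.1722326 W/m^2
Convert: 0.1722326 W/m^2 * 1000.0 = 172.23 mW/m^2
q = 172.23 mW/m^2


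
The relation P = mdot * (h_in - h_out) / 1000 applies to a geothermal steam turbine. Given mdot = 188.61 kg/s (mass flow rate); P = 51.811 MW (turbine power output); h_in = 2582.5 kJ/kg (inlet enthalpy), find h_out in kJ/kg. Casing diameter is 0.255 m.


h_out = h_in - P * 1000 / mdot
h_out = 2582.5 - 51.811 * 1000 / 188.61
h_out = 2307.8 kJ/kg


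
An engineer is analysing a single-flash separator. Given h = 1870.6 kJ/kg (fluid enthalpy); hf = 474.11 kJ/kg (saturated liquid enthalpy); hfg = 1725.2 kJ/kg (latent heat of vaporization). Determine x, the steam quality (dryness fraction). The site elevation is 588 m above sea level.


x = (h - hf) / hfg
x = (1870.6 - 474.11) / 1725.2
x = 0.80947


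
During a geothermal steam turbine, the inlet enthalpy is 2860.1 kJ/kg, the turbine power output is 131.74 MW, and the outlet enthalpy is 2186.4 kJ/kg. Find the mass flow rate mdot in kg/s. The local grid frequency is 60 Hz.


mdot = P * 1000 / (h_in - h_out)
mdot = 131.74 * 1000 / (2860.1 - 2186.4)
mdot = 195.55 kg/s


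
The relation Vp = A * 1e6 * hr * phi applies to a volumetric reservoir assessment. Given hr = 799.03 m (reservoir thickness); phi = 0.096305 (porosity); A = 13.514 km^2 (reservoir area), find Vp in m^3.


Vp = A * 1e6 * hr * phi
Vp = 13.514 * 1e6 * 799.03 * 0.096305
Vp = 1.0399e+09 m^3


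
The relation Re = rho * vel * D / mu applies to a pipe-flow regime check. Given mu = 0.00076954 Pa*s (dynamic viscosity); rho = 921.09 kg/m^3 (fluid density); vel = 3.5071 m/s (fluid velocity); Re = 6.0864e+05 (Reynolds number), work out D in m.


D = Re * mu / (rho * vel)
D = 6.0864e+05 * 0.00076954 / (921.09 * 3.5071)
D = 0.14499 m


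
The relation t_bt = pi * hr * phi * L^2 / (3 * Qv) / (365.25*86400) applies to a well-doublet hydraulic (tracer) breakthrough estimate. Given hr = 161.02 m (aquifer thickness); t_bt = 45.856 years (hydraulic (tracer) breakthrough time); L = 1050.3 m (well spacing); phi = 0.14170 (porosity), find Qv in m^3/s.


Qv = pi*hr*phi*L^2 / (3*t_bt*365.25*86400)
Qv = pi*161.02*0.14170*1050.3^2 / (3*45.856*365.25*86400)
Qv = 0.018214 m^3/s


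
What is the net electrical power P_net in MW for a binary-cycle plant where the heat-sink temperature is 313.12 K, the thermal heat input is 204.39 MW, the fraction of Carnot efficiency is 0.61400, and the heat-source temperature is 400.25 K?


Step 1: eta = (1 - Tc/Th)*f = (1 - 313.12/400.25)*0.614 = 0.1336610
Step 2: P_net = eta * Q_in = 0.1336610 * 204.39 = 27.319 MW
P_net = 27.319 MW


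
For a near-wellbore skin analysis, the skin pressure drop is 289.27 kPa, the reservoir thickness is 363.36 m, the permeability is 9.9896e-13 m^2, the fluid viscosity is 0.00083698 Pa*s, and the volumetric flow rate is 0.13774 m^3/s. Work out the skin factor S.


S = dP_s * 1000 * 2*pi*k*hr / (q*mu)
S = 289.27 * 1000 * 2*pi*9.9896e-13*363.36 / (0.13774*0.00083698)
S = 5.7226


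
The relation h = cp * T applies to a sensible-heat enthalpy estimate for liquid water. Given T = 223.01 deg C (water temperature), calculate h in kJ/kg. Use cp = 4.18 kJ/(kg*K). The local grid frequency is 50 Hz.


h = cp * T
h = 4.18 * 223.01
h = 932.18 kJ/kg


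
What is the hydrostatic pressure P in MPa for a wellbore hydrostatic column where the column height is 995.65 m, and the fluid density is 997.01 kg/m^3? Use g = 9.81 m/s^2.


P = rho * g * h / 1e6
P = 997.01 * 9.81 * 995.65 / 1e6
P = 9.7381 MPa


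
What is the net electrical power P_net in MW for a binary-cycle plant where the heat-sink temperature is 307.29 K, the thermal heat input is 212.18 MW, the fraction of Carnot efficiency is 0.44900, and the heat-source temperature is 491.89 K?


Step 1: eta = (1 - Tc/Th)*f = (1 - 307.29/491.89)*0.449 = 0.1685039
Step 2: P_net = eta * Q_in = 0.1685039 * 212.18 = 35.753 MW
P_net = 35.753 MW


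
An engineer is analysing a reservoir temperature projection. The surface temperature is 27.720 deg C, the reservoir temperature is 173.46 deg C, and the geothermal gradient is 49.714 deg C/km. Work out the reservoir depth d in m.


d = (T_res - T_surf) / grad * 1000
d = (173.46 - 27.720) / 49.714 * 1000
d = 2931.6 m


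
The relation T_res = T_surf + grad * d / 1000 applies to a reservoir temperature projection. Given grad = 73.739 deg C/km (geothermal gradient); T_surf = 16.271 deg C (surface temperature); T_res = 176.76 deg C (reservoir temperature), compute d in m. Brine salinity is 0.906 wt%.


d = (T_res - T_surf) / grad * 1000
d = (176.76 - 16.271) / 73.739 * 1000
d = 2176.4 m


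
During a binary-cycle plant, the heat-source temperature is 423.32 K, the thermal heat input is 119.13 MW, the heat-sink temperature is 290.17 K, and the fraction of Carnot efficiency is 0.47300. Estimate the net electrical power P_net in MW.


Step 1: eta = (1 - Tc/Th)*f = (1 - 290.17/423.32)*0.473 = 0.1487762
Step 2: P_net = eta * Q_in = 0.1487762 * 119.13 = 17.724 MW
P_net = 17.724 MW


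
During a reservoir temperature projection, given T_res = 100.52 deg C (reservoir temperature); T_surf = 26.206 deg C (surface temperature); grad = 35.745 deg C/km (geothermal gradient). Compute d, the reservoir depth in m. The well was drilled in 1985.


d = (T_res - T_surf) / grad * 1000
d = (100.52 - 26.206) / 35.745 * 1000
d = 2079.0 m


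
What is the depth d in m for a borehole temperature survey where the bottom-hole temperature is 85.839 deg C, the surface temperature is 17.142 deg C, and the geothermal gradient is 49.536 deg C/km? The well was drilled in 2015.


d = (T_d - T_surf) / grad * 1000
d = (85.839 - 17.142) / 49.536 * 1000
d = 1386.8 m


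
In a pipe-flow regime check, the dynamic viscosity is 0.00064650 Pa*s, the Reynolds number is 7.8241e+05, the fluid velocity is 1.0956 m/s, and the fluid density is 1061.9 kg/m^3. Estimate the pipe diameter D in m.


D = Re * mu / (rho * vel)
D = 7.8241e+05 * 0.00064650 / (1061.9 * 1.0956)
D = 0.43478 m


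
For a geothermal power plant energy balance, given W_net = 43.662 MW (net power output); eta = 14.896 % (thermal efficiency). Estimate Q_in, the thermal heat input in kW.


Q_in = W_net / (eta / 100)
Q_in = 43.662 / (14.896 / 100)
Q_in = 293.1122 MW
Convert: 293.1122 MW * 1000.0 = 2.9311e+05 kW
Q_in = 2.9311e+05 kW


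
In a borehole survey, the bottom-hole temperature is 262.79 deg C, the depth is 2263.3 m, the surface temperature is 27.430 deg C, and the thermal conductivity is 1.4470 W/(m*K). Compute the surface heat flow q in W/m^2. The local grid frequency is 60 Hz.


Step 1: grad = (T_d - T_surf)/d * 1000 = (262.79 - 27.43)/2263.3 * 1000 = 103.9897 deg C/km
Step 2: q = k * grad / 1000 = 1.447 * 103.9897 / 1000 = 0.15047 W/m^2
q = 0.15047 W/m^2


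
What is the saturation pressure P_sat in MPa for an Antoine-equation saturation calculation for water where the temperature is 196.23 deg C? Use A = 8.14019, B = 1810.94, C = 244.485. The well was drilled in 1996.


P_sat = 10^(A - B/(C + T)) / 760 * 0.101325
P_sat = 10^(8.14019 - 1810.94/(244.485 + 196.23)) / 760 * 0.101325
P_sat = 1.4322 MPa


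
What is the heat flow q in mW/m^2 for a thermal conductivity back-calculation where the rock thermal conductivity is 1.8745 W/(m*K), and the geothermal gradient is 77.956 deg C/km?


q = k * grad / 1000
q = 1.8745 * 77.956 / 1000
q = 0.1461285 W/m^2
Convert: 0.1461285 W/m^2 * 1000.0 = 146.13 mW/m^2
q = 146.13 mW/m^2


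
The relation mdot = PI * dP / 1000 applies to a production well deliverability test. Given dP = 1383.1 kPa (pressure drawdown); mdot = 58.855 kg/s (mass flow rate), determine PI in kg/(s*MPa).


PI = mdot * 1000 / dP
PI = 58.855 * 1000 / 1383.1
PI = 42.553 kg/(s*MPa)


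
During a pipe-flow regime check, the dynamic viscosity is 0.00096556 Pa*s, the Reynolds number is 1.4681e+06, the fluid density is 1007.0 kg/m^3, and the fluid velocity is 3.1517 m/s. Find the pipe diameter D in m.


D = Re * mu / (rho * vel)
D = 1.4681e+06 * 0.00096556 / (1007.0 * 3.1517)
D = 0.44664 m


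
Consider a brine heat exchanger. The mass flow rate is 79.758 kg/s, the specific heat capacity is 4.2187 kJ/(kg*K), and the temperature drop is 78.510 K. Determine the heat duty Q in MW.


Q = mdot * cp * dT / 1000
Q = 79.758 * 4.2187 * 78.510 / 1000
Q = 26.417 MW


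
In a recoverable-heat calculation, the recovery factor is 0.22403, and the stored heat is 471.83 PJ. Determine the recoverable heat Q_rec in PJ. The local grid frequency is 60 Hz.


Q_rec = Q_s * RF
Q_rec = 471.83 * 0.22403
Q_rec = 105.70 PJ


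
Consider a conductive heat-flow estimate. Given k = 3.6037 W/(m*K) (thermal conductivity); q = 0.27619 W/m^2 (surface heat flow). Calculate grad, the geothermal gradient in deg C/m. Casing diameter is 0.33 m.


grad = q * 1000 / k
grad = 0.27619 * 1000 / 3.6037
grad = 76.64067 deg C/km
Convert: 76.64067 deg C/km * 0.001 = 0.076641 deg C/m
grad = 0.076641 deg C/m


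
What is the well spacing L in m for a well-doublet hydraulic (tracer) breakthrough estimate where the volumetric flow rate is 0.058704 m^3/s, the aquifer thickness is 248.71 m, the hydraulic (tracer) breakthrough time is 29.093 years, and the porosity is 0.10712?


L = sqrt(t_bt*365.25*86400*3*Qv / (pi*hr*phi))
L = sqrt(29.093*365.25*86400*3*0.058704 / (pi*248.71*0.10712))
L = 1389.9 m


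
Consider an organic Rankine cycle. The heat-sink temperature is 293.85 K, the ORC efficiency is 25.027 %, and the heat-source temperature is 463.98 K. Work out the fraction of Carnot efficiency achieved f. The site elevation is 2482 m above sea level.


f = (eta_orc/100) / (1 - Tc/Th)
f = (25.027/100) / (1 - 293.85/463.98)
f = 0.68254


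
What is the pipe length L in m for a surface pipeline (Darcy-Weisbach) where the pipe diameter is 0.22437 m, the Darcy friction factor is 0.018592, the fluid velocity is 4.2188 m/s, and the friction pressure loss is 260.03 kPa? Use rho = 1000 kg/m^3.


L = dP*1000*D / (f*rho*vel^2/2)
L = 260.03*1000*0.22437 / (0.018592*1000*4.2188^2/2)
L = 352.63 m


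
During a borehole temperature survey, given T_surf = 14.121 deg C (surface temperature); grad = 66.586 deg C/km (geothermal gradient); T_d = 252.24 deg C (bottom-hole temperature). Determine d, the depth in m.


d = (T_d - T_surf) / grad * 1000
d = (252.24 - 14.121) / 66.586 * 1000
d = 3576.1 m


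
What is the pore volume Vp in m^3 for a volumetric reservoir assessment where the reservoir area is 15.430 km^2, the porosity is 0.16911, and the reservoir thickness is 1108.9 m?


Vp = A * 1e6 * hr * phi
Vp = 15.430 * 1e6 * 1108.9 * 0.16911
Vp = 2.8935e+09 m^3


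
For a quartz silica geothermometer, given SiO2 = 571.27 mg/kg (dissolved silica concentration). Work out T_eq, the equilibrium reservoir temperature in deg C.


T_eq = 1309 / (5.19 - log10(SiO2)) - 273.15
T_eq = 1309 / (5.19 - log10(571.27)) - 273.15
T_eq = 264.83 deg C


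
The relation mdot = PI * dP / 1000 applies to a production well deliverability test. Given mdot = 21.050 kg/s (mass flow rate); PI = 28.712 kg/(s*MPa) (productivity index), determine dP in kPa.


dP = mdot * 1000 / PI
dP = 21.050 * 1000 / 28.712
dP = 733.14 kPa


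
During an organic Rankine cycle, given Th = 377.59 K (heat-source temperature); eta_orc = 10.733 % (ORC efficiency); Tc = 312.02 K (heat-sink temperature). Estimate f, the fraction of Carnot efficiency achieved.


f = (eta_orc/100) / (1 - Tc/Th)
f = (10.733/100) / (1 - 312.02/377.59)
f = 0.61807


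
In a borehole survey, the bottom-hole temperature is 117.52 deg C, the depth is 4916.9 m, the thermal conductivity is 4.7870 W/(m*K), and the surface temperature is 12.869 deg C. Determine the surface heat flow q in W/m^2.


Step 1: grad = (T_d - T_surf)/d * 1000 = (117.52 - 12.869)/4916.9 * 1000 = 21.28394 deg C/km
Step 2: q = k * grad / 1000 = 4.787 * 21.28394 / 1000 = 0.10189 W/m^2
q = 0.10189 W/m^2


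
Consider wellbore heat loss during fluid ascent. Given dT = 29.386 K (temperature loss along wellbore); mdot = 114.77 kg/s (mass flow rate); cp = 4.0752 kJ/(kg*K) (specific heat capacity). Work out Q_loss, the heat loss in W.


Q_loss = mdot * cp * dT
Q_loss = 114.77 * 4.0752 * 29.386
Q_loss = 13744.15 kW
Convert: 13744.15 kW * 1000.0 = 1.3744e+07 W
Q_loss = 1.3744e+07 W


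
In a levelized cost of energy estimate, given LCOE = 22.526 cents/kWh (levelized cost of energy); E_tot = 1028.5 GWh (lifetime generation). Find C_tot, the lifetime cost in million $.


C_tot = LCOE / 100 * E_tot
C_tot = 22.526 / 100 * 1028.5
C_tot = 231.68 million $


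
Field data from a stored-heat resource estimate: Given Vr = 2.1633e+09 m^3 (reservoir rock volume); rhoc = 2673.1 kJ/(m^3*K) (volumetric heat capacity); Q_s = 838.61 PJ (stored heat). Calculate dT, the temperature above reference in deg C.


dT = Q_s * 1e12 / (Vr * rhoc)
dT = 838.61 * 1e12 / (2.1633e+09 * 2673.1)
dT = 145.0201 K
Convert (temperature difference, 1 K = 1 deg C): 145.0201 K = 145.0201 deg C
dT = 145.02 deg C


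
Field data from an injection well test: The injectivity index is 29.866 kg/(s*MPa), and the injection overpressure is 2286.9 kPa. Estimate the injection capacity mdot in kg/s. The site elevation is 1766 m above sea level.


mdot = II * dP / 1000
mdot = 29.866 * 2286.9 / 1000
mdot = 68.301 kg/s


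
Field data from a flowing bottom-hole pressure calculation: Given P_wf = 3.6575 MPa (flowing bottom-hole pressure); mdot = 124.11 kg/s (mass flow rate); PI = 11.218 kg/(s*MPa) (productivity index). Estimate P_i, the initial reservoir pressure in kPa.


P_i = P_wf + mdot / PI
P_i = 3.6575 + 124.11 / 11.218
P_i = 14.72097 MPa
Convert: 14.72097 MPa * 1000.0 = 14721 kPa
P_i = 14721 kPa


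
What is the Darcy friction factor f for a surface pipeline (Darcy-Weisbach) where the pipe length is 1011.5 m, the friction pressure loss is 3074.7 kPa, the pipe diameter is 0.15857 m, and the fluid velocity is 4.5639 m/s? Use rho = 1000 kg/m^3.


f = dP*1000 / ((L/D)*(rho*vel^2/2))
f = 3074.7*1000 / ((1011.5/0.15857)*(1000*4.5639^2/2))
f = 0.046282


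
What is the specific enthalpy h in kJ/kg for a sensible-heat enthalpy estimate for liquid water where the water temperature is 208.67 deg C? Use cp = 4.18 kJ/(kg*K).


h = cp * T
h = 4.18 * 208.67
h = 872.24 kJ/kg
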